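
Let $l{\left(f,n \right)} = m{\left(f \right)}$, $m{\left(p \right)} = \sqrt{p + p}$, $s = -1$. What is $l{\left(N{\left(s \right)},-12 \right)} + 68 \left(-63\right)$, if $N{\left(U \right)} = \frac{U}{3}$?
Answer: $-4284 + \frac{i \sqrt{6}}{3} \approx -4284.0 + 0.8165 i$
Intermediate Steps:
$N{\left(U \right)} = \frac{U}{3}$ ($N{\left(U \right)} = U \frac{1}{3} = \frac{U}{3}$)
$m{\left(p \right)} = \sqrt{2} \sqrt{p}$ ($m{\left(p \right)} = \sqrt{2 p} = \sqrt{2} \sqrt{p}$)
$l{\left(f,n \right)} = \sqrt{2} \sqrt{f}$
$l{\left(N{\left(s \right)},-12 \right)} + 68 \left(-63\right) = \sqrt{2} \sqrt{\frac{1}{3} \left(-1\right)} + 68 \left(-63\right) = \sqrt{2} \sqrt{- \frac{1}{3}} - 4284 = \sqrt{2} \frac{i \sqrt{3}}{3} - 4284 = \frac{i \sqrt{6}}{3} - 4284 = -4284 + \frac{i \sqrt{6}}{3}$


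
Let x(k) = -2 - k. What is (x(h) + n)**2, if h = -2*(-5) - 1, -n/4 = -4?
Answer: 25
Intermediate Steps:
n = 16 (n = -4*(-4) = 16)
h = 9 (h = 10 - 1 = 9)
(x(h) + n)**2 = ((-2 - 1*9) + 16)**2 = ((-2 - 9) + 16)**2 = (-11 + 16)**2 = 5**2 = 25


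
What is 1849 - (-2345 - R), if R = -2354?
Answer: 1840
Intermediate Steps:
1849 - (-2345 - R) = 1849 - (-2345 - 1*(-2354)) = 1849 - (-2345 + 2354) = 1849 - 1*9 = 1849 - 9 = 1840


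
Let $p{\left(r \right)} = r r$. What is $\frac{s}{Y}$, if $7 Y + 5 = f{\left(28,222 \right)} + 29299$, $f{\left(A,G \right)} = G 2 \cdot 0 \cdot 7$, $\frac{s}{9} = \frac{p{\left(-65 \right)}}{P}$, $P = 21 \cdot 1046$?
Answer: $\frac{12675}{30641524} \approx 0.00041365$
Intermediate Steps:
$p{\left(r \right)} = r^{2}$
$P = 21966$
$s = \frac{12675}{7322}$ ($s = 9 \frac{\left(-65\right)^{2}}{21966} = 9 \cdot 4225 \cdot \frac{1}{21966} = 9 \cdot \frac{4225}{21966} = \frac{12675}{7322} \approx 1.7311$)
$f{\left(A,G \right)} = 0$ ($f{\left(A,G \right)} = 2 G 0 \cdot 7 = 0 \cdot 7 = 0$)
$Y = \frac{29294}{7}$ ($Y = - \frac{5}{7} + \frac{0 + 29299}{7} = - \frac{5}{7} + \frac{1}{7} \cdot 29299 = - \frac{5}{7} + \frac{29299}{7} = \frac{29294}{7} \approx 4184.9$)
$\frac{s}{Y} = \frac{12675}{7322 \cdot \frac{29294}{7}} = \frac{12675}{7322} \cdot \frac{7}{29294} = \frac{12675}{30641524}$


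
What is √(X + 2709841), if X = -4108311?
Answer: I*√1398470 ≈ 1182.6*I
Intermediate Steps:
√(X + 2709841) = √(-4108311 + 2709841) = √(-1398470) = I*√1398470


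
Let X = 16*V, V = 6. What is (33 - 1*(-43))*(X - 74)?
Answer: 1672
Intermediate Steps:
X = 96 (X = 16*6 = 96)
(33 - 1*(-43))*(X - 74) = (33 - 1*(-43))*(96 - 74) = (33 + 43)*22 = 76*22 = 1672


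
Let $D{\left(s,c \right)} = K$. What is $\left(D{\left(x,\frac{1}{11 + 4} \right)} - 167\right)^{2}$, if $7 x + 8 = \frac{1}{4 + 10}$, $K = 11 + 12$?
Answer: $20736$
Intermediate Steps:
$K = 23$
$x = - \frac{111}{98}$ ($x = - \frac{8}{7} + \frac{1}{7 \left(4 + 10\right)} = - \frac{8}{7} + \frac{1}{7 \cdot 14} = - \frac{8}{7} + \frac{1}{7} \cdot \frac{1}{14} = - \frac{8}{7} + \frac{1}{98} = - \frac{111}{98} \approx -1.1327$)
$D{\left(s,c \right)} = 23$
$\left(D{\left(x,\frac{1}{11 + 4} \right)} - 167\right)^{2} = \left(23 - 167\right)^{2} = \left(-144\right)^{2} = 20736$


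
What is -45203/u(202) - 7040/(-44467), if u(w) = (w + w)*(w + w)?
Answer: -861001161/7257725872 ≈ -0.11863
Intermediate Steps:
u(w) = 4*w² (u(w) = (2*w)*(2*w) = 4*w²)
-45203/u(202) - 7040/(-44467) = -45203/(4*202²) - 7040/(-44467) = -45203/(4*40804) - 7040*(-1/44467) = -45203/163216 + 7040/44467 = -861001161/7257725872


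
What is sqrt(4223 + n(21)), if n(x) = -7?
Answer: 2*sqrt(1054) ≈ 64.931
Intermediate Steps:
sqrt(4223 + n(21)) = sqrt(4223 - 7) = sqrt(4216) = 2*sqrt(1054)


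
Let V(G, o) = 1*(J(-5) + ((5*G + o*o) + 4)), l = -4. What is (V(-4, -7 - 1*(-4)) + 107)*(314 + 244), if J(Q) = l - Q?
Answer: 56358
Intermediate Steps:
J(Q) = -4 - Q
V(G, o) = 5 + o² + 5*G (V(G, o) = 1*((-4 - 1*(-5)) + ((5*G + o*o) + 4)) = 1*((-4 + 5) + ((5*G + o²) + 4)) = 1*(1 + ((o² + 5*G) + 4)) = 1*(1 + (4 + o² + 5*G)) = 1*(5 + o² + 5*G) = 5 + o² + 5*G)
(V(-4, -7 - 1*(-4)) + 107)*(314 + 244) = ((5 + (-7 - 1*(-4))² + 5*(-4)) + 107)*(314 + 244) = ((5 + (-7 + 4)² - 20) + 107)*558 = ((5 + (-3)² - 20) + 107)*558 = ((5 + 9 - 20) + 107)*558 = (-6 + 107)*558 = 101*558 = 56358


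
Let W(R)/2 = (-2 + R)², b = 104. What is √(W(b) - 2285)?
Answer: √18523 ≈ 136.10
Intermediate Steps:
W(R) = 2*(-2 + R)²
√(W(b) - 2285) = √(2*(-2 + 104)² - 2285) = √(2*102² - 2285) = √(2*10404 - 2285) = √(20808 - 2285) = √18523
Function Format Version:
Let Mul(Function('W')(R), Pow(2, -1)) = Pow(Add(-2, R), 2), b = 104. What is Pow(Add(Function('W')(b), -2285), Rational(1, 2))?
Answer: Pow(18523, Rational(1, 2)) ≈ 136.10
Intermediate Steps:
Function('W')(R) = Mul(2, Pow(Add(-2, R), 2))
Pow(Add(Function('W')(b), -2285), Rational(1, 2)) = Pow(Add(Mul(2, Pow(Add(-2, 104), 2)), -2285), Rational(1, 2)) = Pow(Add(Mul(2, Pow(102, 2)), -2285), Rational(1, 2)) = Pow(Add(Mul(2, 10404), -2285), Rational(1, 2)) = Pow(Add(20808, -2285), Rational(1, 2)) = Pow(18523, Rational(1, 2))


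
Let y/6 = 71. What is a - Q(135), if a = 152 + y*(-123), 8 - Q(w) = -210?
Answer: -52464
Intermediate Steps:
y = 426 (y = 6*71 = 426)
Q(w) = 218 (Q(w) = 8 - 1*(-210) = 8 + 210 = 218)
a = -52246 (a = 152 + 426*(-123) = 152 - 52398 = -52246)
a - Q(135) = -52246 - 1*218 = -52246 - 218 = -52464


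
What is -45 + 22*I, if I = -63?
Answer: -1431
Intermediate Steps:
-45 + 22*I = -45 + 22*(-63) = -45 - 1386 = -1431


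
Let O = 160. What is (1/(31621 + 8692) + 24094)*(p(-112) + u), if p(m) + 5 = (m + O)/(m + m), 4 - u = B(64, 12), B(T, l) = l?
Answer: -179690763255/564382 ≈ -3.1839e+5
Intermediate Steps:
u = -8 (u = 4 - 1*12 = 4 - 12 = -8)
p(m) = -5 + (160 + m)/(2*m) (p(m) = -5 + (m + 160)/(m + m) = -5 + (160 + m)/((2*m)) = -5 + (160 + m)*(1/(2*m)) = -5 + (160 + m)/(2*m))
(1/(31621 + 8692) + 24094)*(p(-112) + u) = (1/(31621 + 8692) + 24094)*((-9/2 + 80/(-112)) - 8) = (1/40313 + 24094)*((-9/2 + 80*(-1/112)) - 8) = (1/40313 + 24094)*((-9/2 - 5/7) - 8) = 971301423*(-73/14 - 8)/40313 = (971301423/40313)*(-185/14) = -179690763255/564382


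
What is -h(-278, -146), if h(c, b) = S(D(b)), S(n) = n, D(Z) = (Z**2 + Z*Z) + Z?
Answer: -42486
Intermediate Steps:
D(Z) = Z + 2*Z**2 (D(Z) = (Z**2 + Z**2) + Z = 2*Z**2 + Z = Z + 2*Z**2)
h(c, b) = b*(1 + 2*b)
-h(-278, -146) = -(-146)*(1 + 2*(-146)) = -(-146)*(1 - 292) = -(-146)*(-291) = -1*42486 = -42486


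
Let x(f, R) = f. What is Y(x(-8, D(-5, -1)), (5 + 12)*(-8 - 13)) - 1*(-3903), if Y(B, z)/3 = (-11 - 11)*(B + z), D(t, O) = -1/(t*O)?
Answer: 27993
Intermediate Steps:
D(t, O) = -1/(O*t)
Y(B, z) = -66*B - 66*z (Y(B, z) = 3*((-11 - 11)*(B + z)) = 3*(-22*(B + z)) = 3*(-22*B - 22*z) = -66*B - 66*z)
Y(x(-8, D(-5, -1)), (5 + 12)*(-8 - 13)) - 1*(-3903) = (-66*(-8) - 66*(5 + 12)*(-8 - 13)) - 1*(-3903) = (528 - 1122*(-21)) + 3903 = (528 - 66*(-357)) + 3903 = (528 + 23562) + 3903 = 24090 + 3903 = 27993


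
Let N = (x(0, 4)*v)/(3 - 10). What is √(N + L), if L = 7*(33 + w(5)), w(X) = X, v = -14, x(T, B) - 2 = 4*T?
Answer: 3*√30 ≈ 16.432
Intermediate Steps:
x(T, B) = 2 + 4*T
L = 266 (L = 7*(33 + 5) = 7*38 = 266)
N = 4 (N = ((2 + 4*0)*(-14))/(3 - 10) = ((2 + 0)*(-14))/(-7) = (2*(-14))*(-⅐) = -28*(-⅐) = 4)
√(N + L) = √(4 + 266) = √270 = 3*√30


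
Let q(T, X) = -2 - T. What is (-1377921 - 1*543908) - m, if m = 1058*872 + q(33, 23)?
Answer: -2844370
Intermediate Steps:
m = 922541 (m = 1058*872 + (-2 - 1*33) = 922576 + (-2 - 33) = 922576 - 35 = 922541)
(-1377921 - 1*543908) - m = (-1377921 - 1*543908) - 1*922541 = (-1377921 - 543908) - 922541 = -1921829 - 922541 = -2844370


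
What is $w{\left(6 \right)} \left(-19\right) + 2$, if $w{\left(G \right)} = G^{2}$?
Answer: $-682$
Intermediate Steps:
$w{\left(6 \right)} \left(-19\right) + 2 = 6^{2} \left(-19\right) + 2 = 36 \left(-19\right) + 2 = -684 + 2 = -682$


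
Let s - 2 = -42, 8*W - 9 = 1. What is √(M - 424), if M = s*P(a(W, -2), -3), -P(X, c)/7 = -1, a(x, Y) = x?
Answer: 8*I*√11 ≈ 26.533*I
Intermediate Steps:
W = 5/4 (W = 9/8 + (⅛)*1 = 9/8 + ⅛ = 5/4 ≈ 1.2500)
s = -40 (s = 2 - 42 = -40)
P(X, c) = 7 (P(X, c) = -7*(-1) = 7)
M = -280 (M = -40*7 = -280)
√(M - 424) = √(-280 - 424) = √(-704) = 8*I*√11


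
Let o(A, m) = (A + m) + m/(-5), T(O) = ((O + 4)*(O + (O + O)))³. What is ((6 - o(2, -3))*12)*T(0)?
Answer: 0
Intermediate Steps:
T(O) = 27*O³*(4 + O)³ (T(O) = ((4 + O)*(O + 2*O))³ = ((4 + O)*(3*O))³ = (3*O*(4 + O))³ = 27*O³*(4 + O)³)
o(A, m) = A + 4*m/5 (o(A, m) = (A + m) + m*(-⅕) = (A + m) - m/5 = A + 4*m/5)
((6 - o(2, -3))*12)*T(0) = ((6 - (2 + (⅘)*(-3)))*12)*(27*0³*(4 + 0)³) = ((6 - (2 - 12/5))*12)*(27*0*4³) = ((6 - 1*(-⅖))*12)*(27*0*64) = ((6 + ⅖)*12)*0 = ((32/5)*12)*0 = (384/5)*0 = 0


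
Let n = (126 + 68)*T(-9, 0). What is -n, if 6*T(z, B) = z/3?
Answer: 97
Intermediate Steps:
T(z, B) = z/18 (T(z, B) = (z/3)/6 = z/18)
n = -97 (n = (126 + 68)*((1/18)*(-9)) = 194*(-1/2) = -97)
-n = -1*(-97) = 97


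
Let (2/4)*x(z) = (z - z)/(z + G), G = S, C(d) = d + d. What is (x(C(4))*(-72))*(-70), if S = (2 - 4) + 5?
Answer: 0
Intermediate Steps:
C(d) = 2*d
S = 3 (S = -2 + 5 = 3)
G = 3
x(z) = 0 (x(z) = 2*((z - z)/(z + 3)) = 2*(0/(3 + z)) = 2*0 = 0)
(x(C(4))*(-72))*(-70) = (0*(-72))*(-70) = 0*(-70) = 0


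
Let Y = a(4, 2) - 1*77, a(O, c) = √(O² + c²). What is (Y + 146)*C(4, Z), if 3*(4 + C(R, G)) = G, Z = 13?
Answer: 23 + 2*√5/3 ≈ 24.491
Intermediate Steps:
C(R, G) = -4 + G/3
Y = -77 + 2*√5 (Y = √(4² + 2²) - 1*77 = √(16 + 4) - 77 = √20 - 77 = 2*√5 - 77 = -77 + 2*√5 ≈ -72.528)
(Y + 146)*C(4, Z) = ((-77 + 2*√5) + 146)*(-4 + (⅓)*13) = (69 + 2*√5)*(-4 + 13/3) = (69 + 2*√5)*(⅓) = 23 + 2*√5/3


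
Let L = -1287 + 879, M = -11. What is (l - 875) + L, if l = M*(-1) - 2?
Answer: -1274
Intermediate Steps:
L = -408
l = 9 (l = -11*(-1) - 2 = 11 - 2 = 9)
(l - 875) + L = (9 - 875) - 408 = -866 - 408 = -1274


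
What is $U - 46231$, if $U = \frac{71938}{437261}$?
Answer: $- \frac{20214941353}{437261} \approx -46231.0$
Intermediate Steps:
$U = \frac{71938}{437261}$ ($U = 71938 \cdot \frac{1}{437261} = \frac{71938}{437261} \approx 0.16452$)
$U - 46231 = \frac{71938}{437261} - 46231 = - \frac{20214941353}{437261}$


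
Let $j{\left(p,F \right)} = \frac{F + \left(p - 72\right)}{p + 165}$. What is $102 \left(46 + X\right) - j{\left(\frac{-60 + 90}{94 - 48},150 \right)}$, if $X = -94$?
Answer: $- \frac{6218523}{1270} \approx -4896.5$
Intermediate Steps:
$j{\left(p,F \right)} = \frac{-72 + F + p}{165 + p}$ ($j{\left(p,F \right)} = \frac{F + \left(-72 + p\right)}{165 + p} = \frac{-72 + F + p}{165 + p}$)
$102 \left(46 + X\right) - j{\left(\frac{-60 + 90}{94 - 48},150 \right)} = 102 \left(46 - 94\right) - \frac{-72 + 150 + \frac{-60 + 90}{94 - 48}}{165 + \frac{-60 + 90}{94 - 48}} = 102 \left(-48\right) - \frac{-72 + 150 + \frac{30}{46}}{165 + \frac{30}{46}} = -4896 - \frac{-72 + 150 + 30 \cdot \frac{1}{46}}{165 + 30 \cdot \frac{1}{46}} = -4896 - \frac{-72 + 150 + \frac{15}{23}}{165 + \frac{15}{23}} = -4896 - \frac{1}{\frac{3810}{23}} \cdot \frac{1809}{23} = -4896 - \frac{23}{3810} \cdot \frac{1809}{23} = -4896 - \frac{603}{1270} = - \frac{6218523}{1270}$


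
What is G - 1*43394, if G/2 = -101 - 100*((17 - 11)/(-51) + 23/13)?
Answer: -9707716/221 ≈ -43926.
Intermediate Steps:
G = -117642/221 (G = 2*(-101 - 100*((17 - 11)/(-51) + 23/13)) = 2*(-101 - 100*(6*(-1/51) + 23*(1/13))) = 2*(-101 - 100*(-2/17 + 23/13)) = 2*(-101 - 100*365/221) = 2*(-101 - 36500/221) = 2*(-58821/221) = -117642/221 ≈ -532.32)
G - 1*43394 = -117642/221 - 1*43394 = -117642/221 - 43394 = -9707716/221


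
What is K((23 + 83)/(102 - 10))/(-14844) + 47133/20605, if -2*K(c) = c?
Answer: 64368179249/28139177040 ≈ 2.2875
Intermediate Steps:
K(c) = -c/2
K((23 + 83)/(102 - 10))/(-14844) + 47133/20605 = -(23 + 83)/(2*(102 - 10))/(-14844) + 47133/20605 = -53/92*(-1/14844) + 47133*(1/20605) = -53/92*(-1/14844) + 47133/20605 = 53/1365648 + 47133/20605 = 64368179249/28139177040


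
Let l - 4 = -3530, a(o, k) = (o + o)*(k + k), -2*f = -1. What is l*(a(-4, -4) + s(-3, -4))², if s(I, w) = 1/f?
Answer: -15359256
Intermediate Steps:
f = ½ (f = -½*(-1) = ½ ≈ 0.50000)
a(o, k) = 4*k*o (a(o, k) = (2*o)*(2*k) = 4*k*o)
s(I, w) = 2 (s(I, w) = 1/(½) = 2)
l = -3526 (l = 4 - 3530 = -3526)
l*(a(-4, -4) + s(-3, -4))² = -3526*(4*(-4)*(-4) + 2)² = -3526*(64 + 2)² = -3526*66² = -3526*4356 = -15359256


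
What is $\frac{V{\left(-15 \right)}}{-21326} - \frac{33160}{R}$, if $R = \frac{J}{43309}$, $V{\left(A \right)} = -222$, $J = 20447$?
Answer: $- \frac{95114372423}{1354201} \approx -70237.0$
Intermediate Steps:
$R = \frac{127}{269}$ ($R = \frac{20447}{43309} = 20447 \cdot \frac{1}{43309} = \frac{127}{269} \approx 0.47212$)
$\frac{V{\left(-15 \right)}}{-21326} - \frac{33160}{R} = - \frac{222}{-21326} - \frac{33160}{\frac{127}{269}} = \left(-222\right) \left(- \frac{1}{21326}\right) - \frac{8920040}{127} = \frac{111}{10663} - \frac{8920040}{127} = - \frac{95114372423}{1354201}$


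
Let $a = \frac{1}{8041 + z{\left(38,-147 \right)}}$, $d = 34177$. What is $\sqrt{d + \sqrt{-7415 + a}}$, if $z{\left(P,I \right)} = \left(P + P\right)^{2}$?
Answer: $\frac{\sqrt{6524713605553 + 13817 i \sqrt{1415593847118}}}{13817} \approx 184.87 + 0.23289 i$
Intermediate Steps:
$z{\left(P,I \right)} = 4 P^{2}$ ($z{\left(P,I \right)} = \left(2 P\right)^{2} = 4 P^{2}$)
$a = \frac{1}{13817}$ ($a = \frac{1}{8041 + 4 \cdot 38^{2}} = \frac{1}{8041 + 4 \cdot 1444} = \frac{1}{8041 + 5776} = \frac{1}{13817} \approx 7.2375 \cdot 10^{-5}$)
$\sqrt{d + \sqrt{-7415 + a}} = \sqrt{34177 + \sqrt{-7415 + \frac{1}{13817}}} = \sqrt{34177 + \sqrt{- \frac{102453054}{13817}}} = \sqrt{34177 + \frac{i \sqrt{1415593847118}}{13817}}$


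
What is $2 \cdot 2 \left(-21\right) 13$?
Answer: $-1092$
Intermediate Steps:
$2 \cdot 2 \left(-21\right) 13 = 4 \left(-21\right) 13 = \left(-84\right) 13 = -1092$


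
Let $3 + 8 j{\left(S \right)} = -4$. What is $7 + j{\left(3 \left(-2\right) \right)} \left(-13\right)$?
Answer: $\frac{147}{8} \approx 18.375$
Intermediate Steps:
$j{\left(S \right)} = - \frac{7}{8}$ ($j{\left(S \right)} = - \frac{3}{8} + \frac{1}{8} \left(-4\right) = - \frac{3}{8} - \frac{1}{2} = - \frac{7}{8}$)
$7 + j{\left(3 \left(-2\right) \right)} \left(-13\right) = 7 - - \frac{91}{8} = 7 + \frac{91}{8} = \frac{147}{8}$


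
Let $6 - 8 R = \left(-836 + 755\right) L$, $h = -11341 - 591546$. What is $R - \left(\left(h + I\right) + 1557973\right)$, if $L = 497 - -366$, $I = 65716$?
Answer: $- \frac{8096507}{8} \approx -1.0121 \cdot 10^{6}$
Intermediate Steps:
$L = 863$ ($L = 497 + 366 = 863$)
$h = -602887$ ($h = -11341 - 591546 = -602887$)
$R = \frac{69909}{8}$ ($R = \frac{3}{4} - \frac{\left(-836 + 755\right) 863}{8} = \frac{3}{4} - \frac{\left(-81\right) 863}{8} = \frac{3}{4} - - \frac{69903}{8} = \frac{3}{4} + \frac{69903}{8} = \frac{69909}{8} \approx 8738.6$)
$R - \left(\left(h + I\right) + 1557973\right) = \frac{69909}{8} - \left(\left(-602887 + 65716\right) + 1557973\right) = \frac{69909}{8} - \left(-537171 + 1557973\right) = \frac{69909}{8} - 1020802 = - \frac{8096507}{8}$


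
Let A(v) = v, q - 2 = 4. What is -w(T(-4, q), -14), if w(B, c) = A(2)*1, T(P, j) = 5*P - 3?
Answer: -2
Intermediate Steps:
q = 6 (q = 2 + 4 = 6)
T(P, j) = -3 + 5*P
w(B, c) = 2 (w(B, c) = 2*1 = 2)
-w(T(-4, q), -14) = -1*2 = -2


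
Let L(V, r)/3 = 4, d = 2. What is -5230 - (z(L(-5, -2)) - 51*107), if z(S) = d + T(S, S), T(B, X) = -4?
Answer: 229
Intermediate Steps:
L(V, r) = 12 (L(V, r) = 3*4 = 12)
z(S) = -2 (z(S) = 2 - 4 = -2)
-5230 - (z(L(-5, -2)) - 51*107) = -5230 - (-2 - 51*107) = -5230 - (-2 - 5457) = -5230 - 1*(-5459) = -5230 + 5459 = 229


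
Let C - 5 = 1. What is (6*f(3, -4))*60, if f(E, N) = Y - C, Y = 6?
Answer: 0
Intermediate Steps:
C = 6 (C = 5 + 1 = 6)
f(E, N) = 0 (f(E, N) = 6 - 1*6 = 6 - 6 = 0)
(6*f(3, -4))*60 = (6*0)*60 = 0*60 = 0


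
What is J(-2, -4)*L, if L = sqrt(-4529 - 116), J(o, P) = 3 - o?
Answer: 5*I*sqrt(4645) ≈ 340.77*I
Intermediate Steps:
L = I*sqrt(4645) (L = sqrt(-4645) = I*sqrt(4645) ≈ 68.154*I)
J(-2, -4)*L = (3 - 1*(-2))*(I*sqrt(4645)) = (3 + 2)*(I*sqrt(4645)) = 5*(I*sqrt(4645)) = 5*I*sqrt(4645)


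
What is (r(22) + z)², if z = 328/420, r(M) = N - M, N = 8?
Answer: 1926544/11025 ≈ 174.74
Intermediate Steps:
r(M) = 8 - M
z = 82/105 (z = 328*(1/420) = 82/105 ≈ 0.78095)
(r(22) + z)² = ((8 - 1*22) + 82/105)² = ((8 - 22) + 82/105)² = (-14 + 82/105)² = (-1388/105)² = 1926544/11025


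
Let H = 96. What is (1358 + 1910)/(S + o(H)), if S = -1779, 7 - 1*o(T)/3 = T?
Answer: -1634/1023 ≈ -1.5973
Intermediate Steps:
o(T) = 21 - 3*T
(1358 + 1910)/(S + o(H)) = (1358 + 1910)/(-1779 + (21 - 3*96)) = 3268/(-1779 + (21 - 288)) = 3268/(-1779 - 267) = 3268/(-2046) = 3268*(-1/2046) = -1634/1023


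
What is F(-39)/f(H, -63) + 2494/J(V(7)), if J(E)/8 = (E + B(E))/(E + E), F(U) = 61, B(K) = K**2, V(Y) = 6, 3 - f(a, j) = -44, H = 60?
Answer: 59463/658 ≈ 90.369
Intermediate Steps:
f(a, j) = 47 (f(a, j) = 3 - 1*(-44) = 3 + 44 = 47)
J(E) = 4*(E + E**2)/E (J(E) = 8*((E + E**2)/(E + E)) = 8*((E + E**2)/((2*E))) = 8*((E + E**2)*(1/(2*E))) = 8*((E + E**2)/(2*E)) = 4*(E + E**2)/E)
F(-39)/f(H, -63) + 2494/J(V(7)) = 61/47 + 2494/(4 + 4*6) = 61*(1/47) + 2494/(4 + 24) = 61/47 + 2494/28 = 61/47 + 2494*(1/28) = 61/47 + 1247/14 = 59463/658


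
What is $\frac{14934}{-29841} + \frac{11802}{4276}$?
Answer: $\frac{48054283}{21266686} \approx 2.2596$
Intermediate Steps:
$\frac{14934}{-29841} + \frac{11802}{4276} = 14934 \left(- \frac{1}{29841}\right) + 11802 \cdot \frac{1}{4276} = - \frac{4978}{9947} + \frac{5901}{2138} = \frac{48054283}{21266686}$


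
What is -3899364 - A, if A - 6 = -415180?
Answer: -3484190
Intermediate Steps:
A = -415174 (A = 6 - 415180 = -415174)
-3899364 - A = -3899364 - 1*(-415174) = -3899364 + 415174 = -3484190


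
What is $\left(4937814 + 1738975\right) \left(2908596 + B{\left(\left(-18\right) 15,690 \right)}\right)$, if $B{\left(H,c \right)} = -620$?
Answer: $19415942169064$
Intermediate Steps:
$\left(4937814 + 1738975\right) \left(2908596 + B{\left(\left(-18\right) 15,690 \right)}\right) = \left(4937814 + 1738975\right) \left(2908596 - 620\right) = 6676789 \cdot 2907976 = 19415942169064$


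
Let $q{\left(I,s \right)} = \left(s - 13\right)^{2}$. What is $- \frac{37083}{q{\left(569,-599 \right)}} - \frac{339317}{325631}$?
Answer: $- \frac{46388173607}{40654379088} \approx -1.141$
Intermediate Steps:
$q{\left(I,s \right)} = \left(-13 + s\right)^{2}$
$- \frac{37083}{q{\left(569,-599 \right)}} - \frac{339317}{325631} = - \frac{37083}{\left(-13 - 599\right)^{2}} - \frac{339317}{325631} = - \frac{37083}{\left(-612\right)^{2}} - \frac{339317}{325631} = - \frac{37083}{374544} - \frac{339317}{325631} = \left(-37083\right) \frac{1}{374544} - \frac{339317}{325631} = - \frac{12361}{124848} - \frac{339317}{325631} = - \frac{46388173607}{40654379088}$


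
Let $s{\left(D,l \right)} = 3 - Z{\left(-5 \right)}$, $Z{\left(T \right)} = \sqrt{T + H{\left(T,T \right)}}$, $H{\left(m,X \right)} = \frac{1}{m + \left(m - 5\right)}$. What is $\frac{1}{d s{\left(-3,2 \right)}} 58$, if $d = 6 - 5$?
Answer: $\frac{2610}{211} + \frac{116 i \sqrt{285}}{211} \approx 12.37 + 9.2811 i$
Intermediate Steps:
$H{\left(m,X \right)} = \frac{1}{-5 + 2 m}$ ($H{\left(m,X \right)} = \frac{1}{m + \left(m - 5\right)} = \frac{1}{m + \left(-5 + m\right)} = \frac{1}{-5 + 2 m}$)
$Z{\left(T \right)} = \sqrt{T + \frac{1}{-5 + 2 T}}$
$s{\left(D,l \right)} = 3 - \frac{2 i \sqrt{285}}{15}$ ($s{\left(D,l \right)} = 3 - \sqrt{\frac{1 - 5 \left(-5 + 2 \left(-5\right)\right)}{-5 + 2 \left(-5\right)}} = 3 - \sqrt{\frac{1 - 5 \left(-5 - 10\right)}{-5 - 10}} = 3 - \sqrt{\frac{1 - -75}{-15}} = 3 - \sqrt{- \frac{1 + 75}{15}} = 3 - \sqrt{\left(- \frac{1}{15}\right) 76} = 3 - \sqrt{- \frac{76}{15}} = 3 - \frac{2 i \sqrt{285}}{15}$)
$d = 1$ ($d = 6 - 5 = 1$)
$\frac{1}{d s{\left(-3,2 \right)}} 58 = \frac{1}{1 \left(3 - \frac{2 i \sqrt{285}}{15}\right)} 58 = \frac{1}{3 - \frac{2 i \sqrt{285}}{15}} \cdot 58 = \frac{58}{3 - \frac{2 i \sqrt{285}}{15}}$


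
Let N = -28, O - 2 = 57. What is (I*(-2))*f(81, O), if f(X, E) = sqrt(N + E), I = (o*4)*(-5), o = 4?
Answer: 160*sqrt(31) ≈ 890.84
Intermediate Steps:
O = 59 (O = 2 + 57 = 59)
I = -80 (I = (4*4)*(-5) = 16*(-5) = -80)
f(X, E) = sqrt(-28 + E)
(I*(-2))*f(81, O) = (-80*(-2))*sqrt(-28 + 59) = 160*sqrt(31)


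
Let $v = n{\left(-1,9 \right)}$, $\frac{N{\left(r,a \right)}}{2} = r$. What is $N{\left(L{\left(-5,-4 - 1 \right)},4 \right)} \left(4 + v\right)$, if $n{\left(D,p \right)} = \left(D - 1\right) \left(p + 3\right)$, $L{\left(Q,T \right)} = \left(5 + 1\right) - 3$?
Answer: $-120$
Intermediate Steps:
$L{\left(Q,T \right)} = 3$ ($L{\left(Q,T \right)} = 6 - 3 = 3$)
$N{\left(r,a \right)} = 2 r$
$n{\left(D,p \right)} = \left(-1 + D\right) \left(3 + p\right)$
$v = -24$ ($v = -3 - 9 + 3 \left(-1\right) - 9 = -3 - 9 - 3 - 9 = -24$)
$N{\left(L{\left(-5,-4 - 1 \right)},4 \right)} \left(4 + v\right) = 2 \cdot 3 \left(4 - 24\right) = 6 \left(-20\right) = -120$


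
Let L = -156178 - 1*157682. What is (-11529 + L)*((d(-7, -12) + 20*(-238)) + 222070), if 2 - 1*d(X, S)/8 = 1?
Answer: -70712886702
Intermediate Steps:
L = -313860 (L = -156178 - 157682 = -313860)
d(X, S) = 8 (d(X, S) = 16 - 8*1 = 16 - 8 = 8)
(-11529 + L)*((d(-7, -12) + 20*(-238)) + 222070) = (-11529 - 313860)*((8 + 20*(-238)) + 222070) = -325389*((8 - 4760) + 222070) = -325389*(-4752 + 222070) = -325389*217318 = -70712886702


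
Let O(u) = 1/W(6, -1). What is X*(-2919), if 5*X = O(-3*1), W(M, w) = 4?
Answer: -2919/20 ≈ -145.95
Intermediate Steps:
O(u) = 1/4
X = 1/20 (X = (1/5)*(1/4) = 1/20 ≈ 0.050000)
X*(-2919) = (1/20)*(-2919) = -2919/20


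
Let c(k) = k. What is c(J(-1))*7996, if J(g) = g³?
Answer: -7996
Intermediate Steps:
c(J(-1))*7996 = (-1)³*7996 = -1*7996 = -7996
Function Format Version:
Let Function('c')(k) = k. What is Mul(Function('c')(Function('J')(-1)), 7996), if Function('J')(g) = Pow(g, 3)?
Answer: -7996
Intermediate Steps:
Mul(Function('c')(Function('J')(-1)), 7996) = Mul(Pow(-1, 3), 7996) = Mul(-1, 7996) = -7996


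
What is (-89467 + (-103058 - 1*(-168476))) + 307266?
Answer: 283217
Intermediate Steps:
(-89467 + (-103058 - 1*(-168476))) + 307266 = (-89467 + (-103058 + 168476)) + 307266 = (-89467 + 65418) + 307266 = -24049 + 307266 = 283217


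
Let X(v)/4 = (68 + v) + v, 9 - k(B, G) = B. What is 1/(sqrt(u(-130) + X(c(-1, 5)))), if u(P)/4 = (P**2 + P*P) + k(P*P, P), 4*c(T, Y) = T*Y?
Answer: sqrt(67898)/67898 ≈ 0.0038377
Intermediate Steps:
k(B, G) = 9 - B
c(T, Y) = T*Y/4 (c(T, Y) = (T*Y)/4 = T*Y/4)
u(P) = 36 + 4*P**2 (u(P) = 4*((P**2 + P*P) + (9 - P*P)) = 4*((P**2 + P**2) + (9 - P**2)) = 4*(2*P**2 + (9 - P**2)) = 4*(9 + P**2) = 36 + 4*P**2)
X(v) = 272 + 8*v (X(v) = 4*((68 + v) + v) = 4*(68 + 2*v) = 272 + 8*v)
1/(sqrt(u(-130) + X(c(-1, 5)))) = 1/(sqrt((36 + 4*(-130)**2) + (272 + 8*((1/4)*(-1)*5)))) = 1/(sqrt((36 + 4*16900) + (272 + 8*(-5/4)))) = 1/(sqrt((36 + 67600) + (272 - 10))) = 1/(sqrt(67636 + 262)) = 1/(sqrt(67898)) = sqrt(67898)/67898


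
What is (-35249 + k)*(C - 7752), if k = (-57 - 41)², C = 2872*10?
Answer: -537724360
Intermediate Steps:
C = 28720
k = 9604 (k = (-98)² = 9604)
(-35249 + k)*(C - 7752) = (-35249 + 9604)*(28720 - 7752) = -25645*20968 = -537724360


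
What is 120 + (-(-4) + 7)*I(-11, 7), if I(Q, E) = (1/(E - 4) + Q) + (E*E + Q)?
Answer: 1262/3 ≈ 420.67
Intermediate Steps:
I(Q, E) = E² + 1/(-4 + E) + 2*Q (I(Q, E) = (1/(-4 + E) + Q) + (E² + Q) = (Q + 1/(-4 + E)) + (Q + E²) = E² + 1/(-4 + E) + 2*Q)
120 + (-(-4) + 7)*I(-11, 7) = 120 + (-(-4) + 7)*((1 + 7³ - 8*(-11) - 4*7² + 2*7*(-11))/(-4 + 7)) = 120 + (-1*(-4) + 7)*((1 + 343 + 88 - 4*49 - 154)/3) = 120 + (4 + 7)*((1 + 343 + 88 - 196 - 154)/3) = 120 + 11*((⅓)*82) = 120 + 11*(82/3) = 120 + 902/3 = 1262/3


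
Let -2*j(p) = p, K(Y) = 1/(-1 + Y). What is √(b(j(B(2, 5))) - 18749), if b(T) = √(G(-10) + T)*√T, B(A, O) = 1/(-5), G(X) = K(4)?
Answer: √(-16874100 + 30*√39)/30 ≈ 136.93*I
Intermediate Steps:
G(X) = ⅓ (G(X) = 1/(-1 + 4) = 1/3 = ⅓)
B(A, O) = -⅕
j(p) = -p/2
b(T) = √T*√(⅓ + T) (b(T) = √(⅓ + T)*√T = √T*√(⅓ + T))
√(b(j(B(2, 5))) - 18749) = √(√3*√(-½*(-⅕))*√(1 + 3*(-½*(-⅕)))/3 - 18749) = √(√3*√(⅒)*√(1 + 3*(⅒))/3 - 18749) = √(√3*(√10/10)*√(1 + 3/10)/3 - 18749) = √(√3*(√10/10)*√(13/10)/3 - 18749) = √(√3*(√10/10)*(√130/10)/3 - 18749) = √(√39/30 - 18749) = √(-18749 + √39/30)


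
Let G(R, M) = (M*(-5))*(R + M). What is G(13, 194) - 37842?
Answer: -238632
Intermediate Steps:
G(R, M) = -5*M*(M + R) (G(R, M) = (-5*M)*(M + R) = -5*M*(M + R))
G(13, 194) - 37842 = -5*194*(194 + 13) - 37842 = -5*194*207 - 37842 = -200790 - 37842 = -238632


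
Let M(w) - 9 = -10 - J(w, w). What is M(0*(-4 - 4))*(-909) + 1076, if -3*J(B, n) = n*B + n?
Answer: 1985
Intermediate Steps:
J(B, n) = -n/3 - B*n/3 (J(B, n) = -(n*B + n)/3 = -(B*n + n)/3 = -(n + B*n)/3 = -n/3 - B*n/3)
M(w) = -1 + w*(1 + w)/3 (M(w) = 9 + (-10 - (-1)*w*(1 + w)/3) = 9 + (-10 + w*(1 + w)/3) = -1 + w*(1 + w)/3)
M(0*(-4 - 4))*(-909) + 1076 = (-1 + (0*(-4 - 4))*(1 + 0*(-4 - 4))/3)*(-909) + 1076 = (-1 + (0*(-8))*(1 + 0*(-8))/3)*(-909) + 1076 = (-1 + (⅓)*0*(1 + 0))*(-909) + 1076 = (-1 + (⅓)*0*1)*(-909) + 1076 = (-1 + 0)*(-909) + 1076 = -1*(-909) + 1076 = 909 + 1076 = 1985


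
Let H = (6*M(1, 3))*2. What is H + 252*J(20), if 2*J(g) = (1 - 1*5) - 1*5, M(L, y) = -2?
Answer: -1158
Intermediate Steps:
J(g) = -9/2 (J(g) = ((1 - 1*5) - 1*5)/2 = ((1 - 5) - 5)/2 = (-4 - 5)/2 = (½)*(-9) = -9/2)
H = -24 (H = (6*(-2))*2 = -12*2 = -24)
H + 252*J(20) = -24 + 252*(-9/2) = -24 - 1134 = -1158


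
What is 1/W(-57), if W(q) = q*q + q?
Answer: 1/3192 ≈ 0.00031328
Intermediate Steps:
W(q) = q + q² (W(q) = q² + q = q + q²)
1/W(-57) = 1/(-57*(1 - 57)) = 1/(-57*(-56)) = 1/3192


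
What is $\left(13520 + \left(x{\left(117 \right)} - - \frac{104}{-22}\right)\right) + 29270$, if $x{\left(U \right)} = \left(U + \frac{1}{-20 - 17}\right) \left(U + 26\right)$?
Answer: $\frac{24221550}{407} \approx 59512.0$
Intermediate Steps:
$x{\left(U \right)} = \left(26 + U\right) \left(- \frac{1}{37} + U\right)$ ($x{\left(U \right)} = \left(U + \frac{1}{-37}\right) \left(26 + U\right) = \left(U - \frac{1}{37}\right) \left(26 + U\right) = \left(- \frac{1}{37} + U\right) \left(26 + U\right) = \left(26 + U\right) \left(- \frac{1}{37} + U\right)$)
$\left(13520 + \left(x{\left(117 \right)} - - \frac{104}{-22}\right)\right) + 29270 = \left(13520 + \left(\left(- \frac{26}{37} + 117^{2} + \frac{961}{37} \cdot 117\right) - - \frac{104}{-22}\right)\right) + 29270 = \left(13520 + \left(\left(- \frac{26}{37} + 13689 + \frac{112437}{37}\right) - \left(-104\right) \left(- \frac{1}{22}\right)\right)\right) + 29270 = \left(13520 + \left(\frac{618904}{37} - \frac{52}{11}\right)\right) + 29270 = \left(13520 + \frac{6806020}{407}\right) + 29270 = \frac{12308660}{407} + 29270 = \frac{24221550}{407}$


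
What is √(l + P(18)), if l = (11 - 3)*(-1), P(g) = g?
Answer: √10 ≈ 3.1623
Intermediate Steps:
l = -8 (l = 8*(-1) = -8)
√(l + P(18)) = √(-8 + 18) = √10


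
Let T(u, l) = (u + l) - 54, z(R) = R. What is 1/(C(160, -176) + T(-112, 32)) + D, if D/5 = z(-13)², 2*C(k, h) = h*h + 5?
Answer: 25952487/30713 ≈ 845.00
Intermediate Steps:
T(u, l) = -54 + l + u (T(u, l) = (l + u) - 54 = -54 + l + u)
C(k, h) = 5/2 + h²/2 (C(k, h) = (h*h + 5)/2 = (h² + 5)/2 = (5 + h²)/2 = 5/2 + h²/2)
D = 845 (D = 5*(-13)² = 5*169 = 845)
1/(C(160, -176) + T(-112, 32)) + D = 1/((5/2 + (½)*(-176)²) + (-54 + 32 - 112)) + 845 = 1/((5/2 + (½)*30976) - 134) + 845 = 1/((5/2 + 15488) - 134) + 845 = 1/(30981/2 - 134) + 845 = 1/(30713/2) + 845 = 2/30713 + 845 = 25952487/30713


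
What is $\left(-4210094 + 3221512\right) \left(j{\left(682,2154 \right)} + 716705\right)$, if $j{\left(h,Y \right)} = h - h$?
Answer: $-708521662310$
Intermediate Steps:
$j{\left(h,Y \right)} = 0$
$\left(-4210094 + 3221512\right) \left(j{\left(682,2154 \right)} + 716705\right) = \left(-4210094 + 3221512\right) \left(0 + 716705\right) = \left(-988582\right) 716705 = -708521662310$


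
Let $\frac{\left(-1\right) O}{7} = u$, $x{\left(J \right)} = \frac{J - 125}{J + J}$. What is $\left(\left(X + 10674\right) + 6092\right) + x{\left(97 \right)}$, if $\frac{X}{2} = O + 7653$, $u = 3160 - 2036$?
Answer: $\frac{1584578}{97} \approx 16336.0$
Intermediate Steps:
$x{\left(J \right)} = \frac{-125 + J}{2 J}$
$u = 1124$
$O = -7868$ ($O = \left(-7\right) 1124 = -7868$)
$X = -430$ ($X = 2 \left(-7868 + 7653\right) = 2 \left(-215\right) = -430$)
$\left(\left(X + 10674\right) + 6092\right) + x{\left(97 \right)} = \left(\left(-430 + 10674\right) + 6092\right) + \frac{-125 + 97}{2 \cdot 97} = \left(10244 + 6092\right) + \frac{1}{2} \cdot \frac{1}{97} \left(-28\right) = 16336 - \frac{14}{97} = \frac{1584578}{97}$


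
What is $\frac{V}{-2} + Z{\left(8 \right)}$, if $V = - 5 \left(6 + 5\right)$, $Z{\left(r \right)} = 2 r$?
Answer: $\frac{87}{2} \approx 43.5$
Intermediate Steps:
$V = -55$ ($V = \left(-5\right) 11 = -55$)
$\frac{V}{-2} + Z{\left(8 \right)} = \frac{1}{-2} \left(-55\right) + 2 \cdot 8 = \left(- \frac{1}{2}\right) \left(-55\right) + 16 = \frac{55}{2} + 16 = \frac{87}{2}$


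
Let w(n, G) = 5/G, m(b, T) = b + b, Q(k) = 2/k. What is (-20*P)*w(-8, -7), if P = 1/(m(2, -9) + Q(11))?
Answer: 550/161 ≈ 3.4161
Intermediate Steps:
m(b, T) = 2*b
P = 11/46 (P = 1/(2*2 + 2/11) = 1/(4 + 2*(1/11)) = 1/(4 + 2/11) = 1/(46/11) = 11/46 ≈ 0.23913)
(-20*P)*w(-8, -7) = (-20*11/46)*(5/(-7)) = -550*(-1)/(23*7) = -110/23*(-5/7) = 550/161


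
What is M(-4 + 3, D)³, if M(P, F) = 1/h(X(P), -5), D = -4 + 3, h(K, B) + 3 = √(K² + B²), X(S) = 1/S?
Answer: 261/4913 + 53*√26/4913 ≈ 0.10813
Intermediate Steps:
h(K, B) = -3 + √(B² + K²) (h(K, B) = -3 + √(K² + B²) = -3 + √(B² + K²))
D = -1
M(P, F) = 1/(-3 + √(25 + P⁻²)) (M(P, F) = 1/(-3 + √((-5)² + (1/P)²)) = 1/(-3 + √(25 + P⁻²)))
M(-4 + 3, D)³ = (1/(-3 + √(25 + (-4 + 3)⁻²)))³ = (1/(-3 + √(25 + (-1)⁻²)))³ = (1/(-3 + √(25 + 1)))³ = (1/(-3 + √26))³ = (-3 + √26)⁻³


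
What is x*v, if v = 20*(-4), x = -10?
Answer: 800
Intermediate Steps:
v = -80
x*v = -10*(-80) = 800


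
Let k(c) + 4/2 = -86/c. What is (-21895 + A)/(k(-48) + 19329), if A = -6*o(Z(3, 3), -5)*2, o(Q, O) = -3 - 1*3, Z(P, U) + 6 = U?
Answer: -523752/463891 ≈ -1.1290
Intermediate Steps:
Z(P, U) = -6 + U
o(Q, O) = -6 (o(Q, O) = -3 - 3 = -6)
k(c) = -2 - 86/c
A = 72 (A = -6*(-6)*2 = 36*2 = 72)
(-21895 + A)/(k(-48) + 19329) = (-21895 + 72)/((-2 - 86/(-48)) + 19329) = -21823/((-2 - 86*(-1/48)) + 19329) = -21823/((-2 + 43/24) + 19329) = -21823/(-5/24 + 19329) = -21823/463891/24 = -21823*24/463891 = -523752/463891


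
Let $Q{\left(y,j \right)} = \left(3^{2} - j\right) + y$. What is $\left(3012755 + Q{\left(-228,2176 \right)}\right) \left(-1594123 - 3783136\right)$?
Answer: $-16187485403240$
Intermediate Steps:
$Q{\left(y,j \right)} = 9 + y - j$ ($Q{\left(y,j \right)} = \left(9 - j\right) + y = 9 + y - j$)
$\left(3012755 + Q{\left(-228,2176 \right)}\right) \left(-1594123 - 3783136\right) = \left(3012755 - 2395\right) \left(-1594123 - 3783136\right) = \left(3012755 - 2395\right) \left(-5377259\right) = 3010360 \left(-5377259\right) = -16187485403240$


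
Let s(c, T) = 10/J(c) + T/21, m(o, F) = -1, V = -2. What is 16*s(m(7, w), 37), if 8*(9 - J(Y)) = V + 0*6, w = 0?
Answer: 35344/777 ≈ 45.488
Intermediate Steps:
J(Y) = 37/4 (J(Y) = 9 - (-2 + 0*6)/8 = 9 - (-2 + 0)/8 = 9 - 1/8*(-2) = 9 + 1/4 = 37/4)
s(c, T) = 40/37 + T/21 (s(c, T) = 10/(37/4) + T/21 = 10*(4/37) + T*(1/21) = 40/37 + T/21)
16*s(m(7, w), 37) = 16*(40/37 + (1/21)*37) = 16*(40/37 + 37/21) = 16*(2209/777) = 35344/777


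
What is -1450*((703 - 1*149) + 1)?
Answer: -804750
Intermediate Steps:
-1450*((703 - 1*149) + 1) = -1450*((703 - 149) + 1) = -1450*(554 + 1) = -1450*555 = -804750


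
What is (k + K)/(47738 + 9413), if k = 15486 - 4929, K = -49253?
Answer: -38696/57151 ≈ -0.67708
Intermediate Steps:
k = 10557
(k + K)/(47738 + 9413) = (10557 - 49253)/(47738 + 9413) = -38696/57151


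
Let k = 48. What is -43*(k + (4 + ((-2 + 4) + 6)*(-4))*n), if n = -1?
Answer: -3268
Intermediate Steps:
-43*(k + (4 + ((-2 + 4) + 6)*(-4))*n) = -43*(48 + (4 + ((-2 + 4) + 6)*(-4))*(-1)) = -43*(48 + (4 + (2 + 6)*(-4))*(-1)) = -43*(48 + (4 + 8*(-4))*(-1)) = -43*(48 + (4 - 32)*(-1)) = -43*(48 - 28*(-1)) = -43*(48 + 28) = -43*76 = -3268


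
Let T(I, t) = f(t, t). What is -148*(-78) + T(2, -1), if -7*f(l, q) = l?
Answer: 80809/7 ≈ 11544.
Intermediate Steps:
f(l, q) = -l/7
T(I, t) = -t/7
-148*(-78) + T(2, -1) = -148*(-78) - ⅐*(-1) = 11544 + ⅐ = 80809/7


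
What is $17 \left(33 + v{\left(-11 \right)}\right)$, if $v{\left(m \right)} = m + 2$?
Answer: $408$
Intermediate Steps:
$v{\left(m \right)} = 2 + m$
$17 \left(33 + v{\left(-11 \right)}\right) = 17 \left(33 + \left(2 - 11\right)\right) = 17 \left(33 - 9\right) = 17 \cdot 24 = 408$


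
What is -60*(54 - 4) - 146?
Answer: -3146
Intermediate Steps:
-60*(54 - 4) - 146 = -60*50 - 146 = -3000 - 146 = -3146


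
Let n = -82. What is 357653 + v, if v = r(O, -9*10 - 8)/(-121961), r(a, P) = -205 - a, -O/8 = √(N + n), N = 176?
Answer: 43619717738/121961 - 8*√94/121961 ≈ 3.5765e+5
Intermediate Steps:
O = -8*√94 (O = -8*√(176 - 82) = -8*√94 ≈ -77.563)
v = 205/121961 - 8*√94/121961 (v = (-205 - (-8)*√94)/(-121961) = (-205 + 8*√94)*(-1/121961) = 205/121961 - 8*√94/121961 ≈ 0.0010449)
357653 + v = 357653 + (205/121961 - 8*√94/121961) = 43619717738/121961 - 8*√94/121961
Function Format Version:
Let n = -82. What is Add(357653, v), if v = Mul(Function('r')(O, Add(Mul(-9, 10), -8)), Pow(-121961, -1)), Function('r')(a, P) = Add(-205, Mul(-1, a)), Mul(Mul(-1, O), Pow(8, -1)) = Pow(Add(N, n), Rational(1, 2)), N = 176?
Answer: Add(Rational(43619717738, 121961), Mul(Rational(-8, 121961), Pow(94, Rational(1, 2)))) ≈ 3.5765e+5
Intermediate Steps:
O = Mul(-8, Pow(94, Rational(1, 2))) (O = Mul(-8, Pow(Add(176, -82), Rational(1, 2))) = Mul(-8, Pow(94, Rational(1, 2))) ≈ -77.563)
v = Add(Rational(205, 121961), Mul(Rational(-8, 121961), Pow(94, Rational(1, 2)))) (v = Mul(Add(-205, Mul(-1, Mul(-8, Pow(94, Rational(1, 2))))), Pow(-121961, -1)) = Mul(Add(-205, Mul(8, Pow(94, Rational(1, 2)))), Rational(-1, 121961)) = Add(Rational(205, 121961), Mul(Rational(-8, 121961), Pow(94, Rational(1, 2)))) ≈ 0.0010449)
Add(357653, v) = Add(357653, Add(Rational(205, 121961), Mul(Rational(-8, 121961), Pow(94, Rational(1, 2))))) = Add(Rational(43619717738, 121961), Mul(Rational(-8, 121961), Pow(94, Rational(1, 2))))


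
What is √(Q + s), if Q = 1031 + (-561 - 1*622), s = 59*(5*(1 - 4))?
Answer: I*√1037 ≈ 32.203*I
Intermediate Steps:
s = -885 (s = 59*(5*(-3)) = 59*(-15) = -885)
Q = -152 (Q = 1031 + (-561 - 622) = 1031 - 1183 = -152)
√(Q + s) = √(-152 - 885) = √(-1037) = I*√1037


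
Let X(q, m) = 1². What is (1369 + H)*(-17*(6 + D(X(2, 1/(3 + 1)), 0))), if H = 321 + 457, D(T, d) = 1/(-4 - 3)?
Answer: -1496459/7 ≈ -2.1378e+5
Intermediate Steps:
X(q, m) = 1
D(T, d) = -⅐ (D(T, d) = 1/(-7) = -⅐)
H = 778
(1369 + H)*(-17*(6 + D(X(2, 1/(3 + 1)), 0))) = (1369 + 778)*(-17*(6 - ⅐)) = 2147*(-17*41/7) = 2147*(-697/7) = -1496459/7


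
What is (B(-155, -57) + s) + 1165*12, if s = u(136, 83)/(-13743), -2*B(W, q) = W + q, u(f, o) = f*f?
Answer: 193565402/13743 ≈ 14085.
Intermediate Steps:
u(f, o) = f**2
B(W, q) = -W/2 - q/2 (B(W, q) = -(W + q)/2 = -W/2 - q/2)
s = -18496/13743 (s = 136**2/(-13743) = 18496*(-1/13743) = -18496/13743 ≈ -1.3458)
(B(-155, -57) + s) + 1165*12 = ((-1/2*(-155) - 1/2*(-57)) - 18496/13743) + 1165*12 = ((155/2 + 57/2) - 18496/13743) + 13980 = (106 - 18496/13743) + 13980 = 1438262/13743 + 13980 = 193565402/13743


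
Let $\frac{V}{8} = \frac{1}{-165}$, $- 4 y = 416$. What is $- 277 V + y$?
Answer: $- \frac{14944}{165} \approx -90.57$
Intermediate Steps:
$y = -104$ ($y = \left(- \frac{1}{4}\right) 416 = -104$)
$V = - \frac{8}{165}$ ($V = \frac{8}{-165} = 8 \left(- \frac{1}{165}\right) = - \frac{8}{165} \approx -0.048485$)
$- 277 V + y = \left(-277\right) \left(- \frac{8}{165}\right) - 104 = \frac{2216}{165} - 104 = - \frac{14944}{165}$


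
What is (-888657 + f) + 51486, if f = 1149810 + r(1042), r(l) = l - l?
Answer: 312639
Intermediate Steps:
r(l) = 0
f = 1149810 (f = 1149810 + 0 = 1149810)
(-888657 + f) + 51486 = (-888657 + 1149810) + 51486 = 261153 + 51486 = 312639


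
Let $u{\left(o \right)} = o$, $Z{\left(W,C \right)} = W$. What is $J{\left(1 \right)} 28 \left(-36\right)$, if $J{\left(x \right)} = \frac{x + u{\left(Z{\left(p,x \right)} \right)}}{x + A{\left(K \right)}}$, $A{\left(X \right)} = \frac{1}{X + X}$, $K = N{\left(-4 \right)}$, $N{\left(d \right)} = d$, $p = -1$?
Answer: $0$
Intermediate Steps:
$K = -4$
$A{\left(X \right)} = \frac{1}{2 X}$
$J{\left(x \right)} = \frac{-1 + x}{- \frac{1}{8} + x}$ ($J{\left(x \right)} = \frac{x - 1}{x + \frac{1}{2 \left(-4\right)}} = \frac{-1 + x}{x + \frac{1}{2} \left(- \frac{1}{4}\right)} = \frac{-1 + x}{x - \frac{1}{8}} = \frac{-1 + x}{- \frac{1}{8} + x}$)
$J{\left(1 \right)} 28 \left(-36\right) = \frac{8 \left(-1 + 1\right)}{-1 + 8 \cdot 1} \cdot 28 \left(-36\right) = 8 \frac{1}{-1 + 8} \cdot 0 \cdot 28 \left(-36\right) = 8 \cdot \frac{1}{7} \cdot 0 \cdot 28 \left(-36\right) = 0 \cdot 28 \left(-36\right) = 0 \left(-36\right) = 0$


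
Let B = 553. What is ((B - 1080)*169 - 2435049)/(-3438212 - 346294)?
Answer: 1262056/1892253 ≈ 0.66696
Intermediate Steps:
((B - 1080)*169 - 2435049)/(-3438212 - 346294) = ((553 - 1080)*169 - 2435049)/(-3438212 - 346294) = (-527*169 - 2435049)/(-3784506) = (-89063 - 2435049)*(-1/3784506) = -2524112*(-1/3784506) = 1262056/1892253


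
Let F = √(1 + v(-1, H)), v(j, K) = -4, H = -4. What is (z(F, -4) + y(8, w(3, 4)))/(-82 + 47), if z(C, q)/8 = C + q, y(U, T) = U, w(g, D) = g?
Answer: 24/35 - 8*I*√3/35 ≈ 0.68571 - 0.3959*I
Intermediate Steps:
F = I*√3 (F = √(1 - 4) = √(-3) = I*√3 ≈ 1.732*I)
z(C, q) = 8*C + 8*q (z(C, q) = 8*(C + q) = 8*C + 8*q)
(z(F, -4) + y(8, w(3, 4)))/(-82 + 47) = ((8*(I*√3) + 8*(-4)) + 8)/(-82 + 47) = ((8*I*√3 - 32) + 8)/(-35) = -((-32 + 8*I*√3) + 8)/35 = -(-24 + 8*I*√3)/35 = 24/35 - 8*I*√3/35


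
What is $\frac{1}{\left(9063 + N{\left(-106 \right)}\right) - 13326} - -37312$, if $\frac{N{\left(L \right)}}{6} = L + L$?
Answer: $\frac{206521919}{5535} \approx 37312.0$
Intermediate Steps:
$N{\left(L \right)} = 12 L$ ($N{\left(L \right)} = 6 \left(L + L\right) = 6 \cdot 2 L = 12 L$)
$\frac{1}{\left(9063 + N{\left(-106 \right)}\right) - 13326} - -37312 = \frac{1}{\left(9063 + 12 \left(-106\right)\right) - 13326} - -37312 = \frac{1}{\left(9063 - 1272\right) - 13326} + 37312 = \frac{1}{7791 - 13326} + 37312 = \frac{1}{-5535} + 37312 = - \frac{1}{5535} + 37312 = \frac{206521919}{5535}$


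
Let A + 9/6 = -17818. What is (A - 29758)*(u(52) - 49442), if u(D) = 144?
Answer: 2345475595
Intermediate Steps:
A = -35639/2 (A = -3/2 - 17818 = -35639/2 ≈ -17820.)
(A - 29758)*(u(52) - 49442) = (-35639/2 - 29758)*(144 - 49442) = -95155/2*(-49298) = 2345475595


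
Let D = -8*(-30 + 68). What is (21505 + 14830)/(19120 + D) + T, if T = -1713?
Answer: -32195473/18816 ≈ -1711.1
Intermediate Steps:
D = -304 (D = -8*38 = -304)
(21505 + 14830)/(19120 + D) + T = (21505 + 14830)/(19120 - 304) - 1713 = 36335/18816 - 1713 = -32195473/18816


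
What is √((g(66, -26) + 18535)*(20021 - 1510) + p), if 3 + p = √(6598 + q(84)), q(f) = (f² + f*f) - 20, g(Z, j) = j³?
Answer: √(17752046 + √20690) ≈ 4213.3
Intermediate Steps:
q(f) = -20 + 2*f² (q(f) = (f² + f²) - 20 = 2*f² - 20 = -20 + 2*f²)
p = -3 + √20690 (p = -3 + √(6598 + (-20 + 2*84²)) = -3 + √(6598 + (-20 + 2*7056)) = -3 + √(6598 + (-20 + 14112)) = -3 + √(6598 + 14092) = -3 + √20690 ≈ 140.84)
√((g(66, -26) + 18535)*(20021 - 1510) + p) = √(((-26)³ + 18535)*(20021 - 1510) + (-3 + √20690)) = √((-17576 + 18535)*18511 + (-3 + √20690)) = √(959*18511 + (-3 + √20690)) = √(17752049 + (-3 + √20690)) = √(17752046 + √20690)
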